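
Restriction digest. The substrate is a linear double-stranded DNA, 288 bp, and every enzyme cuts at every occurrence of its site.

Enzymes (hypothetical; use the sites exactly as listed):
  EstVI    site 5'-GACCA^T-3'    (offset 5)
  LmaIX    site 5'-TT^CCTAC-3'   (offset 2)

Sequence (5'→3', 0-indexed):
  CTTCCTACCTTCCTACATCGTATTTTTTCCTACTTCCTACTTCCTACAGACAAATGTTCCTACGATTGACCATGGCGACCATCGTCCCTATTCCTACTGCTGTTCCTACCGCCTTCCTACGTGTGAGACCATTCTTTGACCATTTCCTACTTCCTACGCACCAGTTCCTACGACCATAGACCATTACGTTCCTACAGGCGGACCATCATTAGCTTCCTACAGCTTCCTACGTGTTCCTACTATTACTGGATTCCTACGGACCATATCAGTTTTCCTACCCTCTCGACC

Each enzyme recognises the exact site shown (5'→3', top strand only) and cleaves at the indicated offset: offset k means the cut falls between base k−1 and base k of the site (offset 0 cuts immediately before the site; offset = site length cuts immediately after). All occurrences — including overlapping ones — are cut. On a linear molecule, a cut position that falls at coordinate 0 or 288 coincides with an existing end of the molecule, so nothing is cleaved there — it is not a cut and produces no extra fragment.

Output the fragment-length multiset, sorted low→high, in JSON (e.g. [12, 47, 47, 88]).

Per-enzyme occurrences:
  EstVI (GACCAT, off=5): starts [67, 76, 126, 137, 171, 178, 200, 258] → cuts [72, 81, 131, 142, 176, 183, 205, 263]
  LmaIX (TTCCTAC, off=2): starts [1, 9, 26, 33, 40, 56, 90, 102, 113, 143, 150, 164, 188, 213, 223, 233, 250, 271] → cuts [3, 11, 28, 35, 42, 58, 92, 104, 115, 145, 152, 166, 190, 215, 225, 235, 252, 273]

Pooled cuts: [3, 11, 28, 35, 42, 58, 72, 81, 92, 104, 115, 131, 142, 145, 152, 166, 176, 183, 190, 205, 215, 225, 235, 252, 263, 273]

Fragments:
  [0,3): 3 bp
  [3,11): 8 bp
  [11,28): 17 bp
  [28,35): 7 bp
  [35,42): 7 bp
  [42,58): 16 bp
  [58,72): 14 bp
  [72,81): 9 bp
  [81,92): 11 bp
  [92,104): 12 bp
  [104,115): 11 bp
  [115,131): 16 bp
  [131,142): 11 bp
  [142,145): 3 bp
  [145,152): 7 bp
  [152,166): 14 bp
  [166,176): 10 bp
  [176,183): 7 bp
  [183,190): 7 bp
  [190,205): 15 bp
  [205,215): 10 bp
  [215,225): 10 bp
  [225,235): 10 bp
  [235,252): 17 bp
  [252,263): 11 bp
  [263,273): 10 bp
  [273,288): 15 bp

[3,3,7,7,7,7,7,8,9,10,10,10,10,10,11,11,11,11,12,14,14,15,15,16,16,17,17]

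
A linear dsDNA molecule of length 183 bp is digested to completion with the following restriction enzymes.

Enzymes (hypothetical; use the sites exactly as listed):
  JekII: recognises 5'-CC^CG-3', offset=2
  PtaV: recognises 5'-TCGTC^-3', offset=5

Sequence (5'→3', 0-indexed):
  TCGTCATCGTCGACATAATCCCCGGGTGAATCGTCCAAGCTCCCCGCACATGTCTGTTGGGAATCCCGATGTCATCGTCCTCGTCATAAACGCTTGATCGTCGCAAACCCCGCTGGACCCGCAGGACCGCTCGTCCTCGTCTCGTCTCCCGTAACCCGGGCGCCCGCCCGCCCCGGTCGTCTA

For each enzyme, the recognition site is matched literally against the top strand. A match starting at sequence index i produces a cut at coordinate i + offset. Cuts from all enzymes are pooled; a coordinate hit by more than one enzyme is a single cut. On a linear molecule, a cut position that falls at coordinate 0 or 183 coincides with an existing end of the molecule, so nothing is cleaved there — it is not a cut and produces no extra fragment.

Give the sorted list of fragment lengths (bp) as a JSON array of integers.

[2,3,4,5,5,5,6,6,6,7,8,8,8,9,9,11,13,13,16,17,22]

Scan for sites:
  JekII CCCG/2: at [20, 42, 64, 108, 117, 147, 154, 162, 166, 171] ⇒ [22, 44, 66, 110, 119, 149, 156, 164, 168, 173]
  PtaV TCGTC/5: at [0, 6, 30, 74, 80, 97, 130, 136, 141, 176] ⇒ [5, 11, 35, 79, 85, 102, 135, 141, 146, 181]

All cut coordinates (distinct, sorted): [5, 11, 22, 35, 44, 66, 79, 85, 102, 110, 119, 135, 141, 146, 149, 156, 164, 168, 173, 181]

Fragments:
  [0,5): 5 bp
  [5,11): 6 bp
  [11,22): 11 bp
  [22,35): 13 bp
  [35,44): 9 bp
  [44,66): 22 bp
  [66,79): 13 bp
  [79,85): 6 bp
  [85,102): 17 bp
  [102,110): 8 bp
  [110,119): 9 bp
  [119,135): 16 bp
  [135,141): 6 bp
  [141,146): 5 bp
  [146,149): 3 bp
  [149,156): 7 bp
  [156,164): 8 bp
  [164,168): 4 bp
  [168,173): 5 bp
  [173,181): 8 bp
  [181,183): 2 bp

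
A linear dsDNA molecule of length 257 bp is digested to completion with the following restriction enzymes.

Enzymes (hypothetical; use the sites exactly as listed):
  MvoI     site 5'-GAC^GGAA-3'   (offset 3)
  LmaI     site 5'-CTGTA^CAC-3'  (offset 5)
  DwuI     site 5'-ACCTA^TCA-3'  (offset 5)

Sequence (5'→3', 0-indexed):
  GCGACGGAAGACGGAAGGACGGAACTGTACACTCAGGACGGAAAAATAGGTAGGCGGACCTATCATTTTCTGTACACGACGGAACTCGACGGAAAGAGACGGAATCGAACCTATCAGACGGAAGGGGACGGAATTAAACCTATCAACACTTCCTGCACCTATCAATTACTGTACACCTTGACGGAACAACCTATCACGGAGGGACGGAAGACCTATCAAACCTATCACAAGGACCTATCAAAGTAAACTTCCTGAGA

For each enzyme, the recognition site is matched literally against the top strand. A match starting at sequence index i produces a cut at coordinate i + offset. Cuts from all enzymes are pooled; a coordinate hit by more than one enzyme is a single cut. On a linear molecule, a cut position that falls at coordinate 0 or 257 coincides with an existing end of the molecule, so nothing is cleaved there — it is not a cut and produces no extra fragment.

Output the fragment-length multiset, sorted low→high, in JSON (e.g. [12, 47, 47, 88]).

[5,6,6,7,8,9,9,9,10,10,10,10,10,11,12,12,12,13,13,13,19,20,23]

Site scan:
  MvoI (GACGGAA, off=3): starts [2, 9, 17, 36, 77, 87, 97, 116, 126, 179, 202] → cuts [5, 12, 20, 39, 80, 90, 100, 119, 129, 182, 205]
  LmaI (CTGTACAC, off=5): starts [24, 69, 168] → cuts [29, 74, 173]
  DwuI (ACCTATCA, off=5): starts [57, 108, 137, 156, 188, 210, 219, 232] → cuts [62, 113, 142, 161, 193, 215, 224, 237]

Pooled cuts: [5, 12, 20, 29, 39, 62, 74, 80, 90, 100, 113, 119, 129, 142, 161, 173, 182, 193, 205, 215, 224, 237]

Fragments:
  [0,5): 5 bp
  [5,12): 7 bp
  [12,20): 8 bp
  [20,29): 9 bp
  [29,39): 10 bp
  [39,62): 23 bp
  [62,74): 12 bp
  [74,80): 6 bp
  [80,90): 10 bp
  [90,100): 10 bp
  [100,113): 13 bp
  [113,119): 6 bp
  [119,129): 10 bp
  [129,142): 13 bp
  [142,161): 19 bp
  [161,173): 12 bp
  [173,182): 9 bp
  [182,193): 11 bp
  [193,205): 12 bp
  [205,215): 10 bp
  [215,224): 9 bp
  [224,237): 13 bp
  [237,257): 20 bp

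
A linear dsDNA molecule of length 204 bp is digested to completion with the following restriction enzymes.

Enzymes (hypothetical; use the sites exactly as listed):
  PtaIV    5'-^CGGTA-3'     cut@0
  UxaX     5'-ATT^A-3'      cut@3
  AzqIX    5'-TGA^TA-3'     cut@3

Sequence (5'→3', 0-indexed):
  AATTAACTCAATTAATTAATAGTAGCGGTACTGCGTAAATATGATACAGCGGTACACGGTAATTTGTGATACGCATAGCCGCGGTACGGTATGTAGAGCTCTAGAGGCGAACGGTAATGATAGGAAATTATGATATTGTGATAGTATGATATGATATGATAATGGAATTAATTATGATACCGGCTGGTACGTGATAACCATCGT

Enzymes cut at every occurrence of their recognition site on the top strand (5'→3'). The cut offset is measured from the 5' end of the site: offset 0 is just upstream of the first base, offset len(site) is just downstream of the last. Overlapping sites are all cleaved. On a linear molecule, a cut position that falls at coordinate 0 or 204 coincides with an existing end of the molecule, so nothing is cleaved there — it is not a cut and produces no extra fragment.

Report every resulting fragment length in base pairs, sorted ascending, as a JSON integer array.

[4,4,4,4,4,5,5,5,5,7,8,8,8,9,9,9,10,10,12,13,17,19,25]

Site scan:
  PtaIV CGGTA/0: at [25, 49, 56, 81, 86, 111] ⇒ [25, 49, 56, 81, 86, 111]
  UxaX ATTA/3: at [1, 10, 14, 126, 166, 170] ⇒ [4, 13, 17, 129, 169, 173]
  AzqIX TGATA/3: at [41, 66, 117, 130, 138, 146, 151, 156, 174, 191] ⇒ [44, 69, 120, 133, 141, 149, 154, 159, 177, 194]

All cut coordinates (distinct, sorted): [4, 13, 17, 25, 44, 49, 56, 69, 81, 86, 111, 120, 129, 133, 141, 149, 154, 159, 169, 173, 177, 194]

Fragments:
  [0,4): 4 bp
  [4,13): 9 bp
  [13,17): 4 bp
  [17,25): 8 bp
  [25,44): 19 bp
  [44,49): 5 bp
  [49,56): 7 bp
  [56,69): 13 bp
  [69,81): 12 bp
  [81,86): 5 bp
  [86,111): 25 bp
  [111,120): 9 bp
  [120,129): 9 bp
  [129,133): 4 bp
  [133,141): 8 bp
  [141,149): 8 bp
  [149,154): 5 bp
  [154,159): 5 bp
  [159,169): 10 bp
  [169,173): 4 bp
  [173,177): 4 bp
  [177,194): 17 bp
  [194,204): 10 bp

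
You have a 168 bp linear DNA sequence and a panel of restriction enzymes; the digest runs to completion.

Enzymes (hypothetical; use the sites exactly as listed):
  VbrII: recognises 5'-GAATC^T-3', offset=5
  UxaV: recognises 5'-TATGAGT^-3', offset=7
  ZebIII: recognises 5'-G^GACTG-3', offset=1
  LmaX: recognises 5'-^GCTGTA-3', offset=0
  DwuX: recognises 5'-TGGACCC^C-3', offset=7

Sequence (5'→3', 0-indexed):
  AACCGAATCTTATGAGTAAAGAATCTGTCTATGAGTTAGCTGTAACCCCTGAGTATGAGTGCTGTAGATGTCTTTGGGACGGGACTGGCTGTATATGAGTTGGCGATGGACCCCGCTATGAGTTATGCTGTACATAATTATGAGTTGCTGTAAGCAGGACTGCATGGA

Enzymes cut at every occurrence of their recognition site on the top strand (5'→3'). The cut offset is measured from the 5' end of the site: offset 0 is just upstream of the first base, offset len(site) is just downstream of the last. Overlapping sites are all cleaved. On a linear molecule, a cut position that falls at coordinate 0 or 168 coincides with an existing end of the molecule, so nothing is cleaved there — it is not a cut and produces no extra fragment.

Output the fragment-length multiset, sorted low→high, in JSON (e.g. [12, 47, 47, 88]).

Scan for sites:
  VbrII GAATCT/5: at [4, 20] ⇒ [9, 25]
  UxaV TATGAGT/7: at [10, 29, 53, 93, 116, 138] ⇒ [17, 36, 60, 100, 123, 145]
  ZebIII GGACTG/1: at [81, 156] ⇒ [82, 157]
  LmaX GCTGTA/0: at [38, 60, 87, 126, 146] ⇒ [38, 60, 87, 126, 146]
  DwuX TGGACCCC/7: at [106] ⇒ [113]

All cut coordinates (distinct, sorted): [9, 17, 25, 36, 38, 60, 82, 87, 100, 113, 123, 126, 145, 146, 157]

Fragments:
  [0,9): 9 bp
  [9,17): 8 bp
  [17,25): 8 bp
  [25,36): 11 bp
  [36,38): 2 bp
  [38,60): 22 bp
  [60,82): 22 bp
  [82,87): 5 bp
  [87,100): 13 bp
  [100,113): 13 bp
  [113,123): 10 bp
  [123,126): 3 bp
  [126,145): 19 bp
  [145,146): 1 bp
  [146,157): 11 bp
  [157,168): 11 bp

[1,2,3,5,8,8,9,10,11,11,11,13,13,19,22,22]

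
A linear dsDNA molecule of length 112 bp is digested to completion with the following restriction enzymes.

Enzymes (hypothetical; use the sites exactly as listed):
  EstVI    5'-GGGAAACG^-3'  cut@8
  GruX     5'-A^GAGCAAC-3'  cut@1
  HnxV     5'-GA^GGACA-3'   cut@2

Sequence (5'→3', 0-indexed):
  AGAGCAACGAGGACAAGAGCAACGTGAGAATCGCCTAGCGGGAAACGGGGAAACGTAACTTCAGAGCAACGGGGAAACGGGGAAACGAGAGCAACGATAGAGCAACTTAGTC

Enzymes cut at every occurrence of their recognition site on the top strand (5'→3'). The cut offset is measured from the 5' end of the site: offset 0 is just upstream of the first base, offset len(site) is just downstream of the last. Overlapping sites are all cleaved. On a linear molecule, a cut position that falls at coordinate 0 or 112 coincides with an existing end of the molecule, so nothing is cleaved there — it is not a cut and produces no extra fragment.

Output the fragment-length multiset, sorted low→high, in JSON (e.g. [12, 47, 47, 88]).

Site scan:
  EstVI (GGGAAACG, off=8): starts [39, 47, 71, 79] → cuts [47, 55, 79, 87]
  GruX (AGAGCAAC, off=1): starts [0, 15, 62, 87, 98] → cuts [1, 16, 63, 88, 99]
  HnxV (GAGGACA, off=2): starts [8] → cuts [10]

All cut coordinates (distinct, sorted): [1, 10, 16, 47, 55, 63, 79, 87, 88, 99]

Fragments:
  [0,1): 1 bp
  [1,10): 9 bp
  [10,16): 6 bp
  [16,47): 31 bp
  [47,55): 8 bp
  [55,63): 8 bp
  [63,79): 16 bp
  [79,87): 8 bp
  [87,88): 1 bp
  [88,99): 11 bp
  [99,112): 13 bp

[1,1,6,8,8,8,9,11,13,16,31]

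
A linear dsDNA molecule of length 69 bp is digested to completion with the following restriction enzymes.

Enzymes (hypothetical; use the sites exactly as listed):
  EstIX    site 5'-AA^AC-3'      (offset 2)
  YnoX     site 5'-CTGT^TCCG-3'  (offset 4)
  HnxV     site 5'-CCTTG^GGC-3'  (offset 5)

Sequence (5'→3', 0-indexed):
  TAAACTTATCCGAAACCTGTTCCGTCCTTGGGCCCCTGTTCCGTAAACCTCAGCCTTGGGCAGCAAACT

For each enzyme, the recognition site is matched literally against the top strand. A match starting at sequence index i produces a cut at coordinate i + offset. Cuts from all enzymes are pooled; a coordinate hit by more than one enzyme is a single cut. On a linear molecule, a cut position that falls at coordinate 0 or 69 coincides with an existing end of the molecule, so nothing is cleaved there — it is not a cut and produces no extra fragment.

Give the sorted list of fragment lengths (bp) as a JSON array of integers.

Per-enzyme occurrences:
  EstIX AAAC/2: at [1, 12, 44, 64] ⇒ [3, 14, 46, 66]
  YnoX CTGTTCCG/4: at [16, 35] ⇒ [20, 39]
  HnxV CCTTGGGC/5: at [25, 53] ⇒ [30, 58]

Pooled cuts: [3, 14, 20, 30, 39, 46, 58, 66]

Fragments:
  [0,3): 3 bp
  [3,14): 11 bp
  [14,20): 6 bp
  [20,30): 10 bp
  [30,39): 9 bp
  [39,46): 7 bp
  [46,58): 12 bp
  [58,66): 8 bp
  [66,69): 3 bp

[3,3,6,7,8,9,10,11,12]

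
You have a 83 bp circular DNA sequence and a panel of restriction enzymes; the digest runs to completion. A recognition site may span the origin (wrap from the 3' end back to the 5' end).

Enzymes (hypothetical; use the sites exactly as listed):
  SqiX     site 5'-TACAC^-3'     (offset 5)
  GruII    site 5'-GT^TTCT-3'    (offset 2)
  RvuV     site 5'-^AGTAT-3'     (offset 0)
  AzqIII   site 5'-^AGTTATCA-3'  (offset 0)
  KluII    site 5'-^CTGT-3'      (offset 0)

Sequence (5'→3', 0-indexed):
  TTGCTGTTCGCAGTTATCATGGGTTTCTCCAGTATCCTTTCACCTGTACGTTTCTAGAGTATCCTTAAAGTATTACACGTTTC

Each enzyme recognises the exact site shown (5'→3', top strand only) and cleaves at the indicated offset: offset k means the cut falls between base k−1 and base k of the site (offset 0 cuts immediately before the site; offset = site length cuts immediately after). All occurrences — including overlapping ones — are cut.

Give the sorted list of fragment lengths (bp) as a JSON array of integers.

[2,6,6,6,8,8,10,11,13,13]

Per-enzyme occurrences:
  SqiX (TACAC, off=5): starts [73] → cuts [78]
  GruII (GTTTCT, off=2): starts [22, 49, 78] → cuts [24, 51, 80]
  RvuV (AGTAT, off=0): starts [30, 57, 68] → cuts [30, 57, 68]
  AzqIII (AGTTATCA, off=0): starts [11] → cuts [11]
  KluII (CTGT, off=0): starts [3, 43] → cuts [3, 43]

Pooled cuts: [3, 11, 24, 30, 43, 51, 57, 68, 78, 80]

Fragments:
  3→11: 8 bp
  11→24: 13 bp
  24→30: 6 bp
  30→43: 13 bp
  43→51: 8 bp
  51→57: 6 bp
  57→68: 11 bp
  68→78: 10 bp
  78→80: 2 bp
  80→3 (wrap): 83-80+3 = 6 bp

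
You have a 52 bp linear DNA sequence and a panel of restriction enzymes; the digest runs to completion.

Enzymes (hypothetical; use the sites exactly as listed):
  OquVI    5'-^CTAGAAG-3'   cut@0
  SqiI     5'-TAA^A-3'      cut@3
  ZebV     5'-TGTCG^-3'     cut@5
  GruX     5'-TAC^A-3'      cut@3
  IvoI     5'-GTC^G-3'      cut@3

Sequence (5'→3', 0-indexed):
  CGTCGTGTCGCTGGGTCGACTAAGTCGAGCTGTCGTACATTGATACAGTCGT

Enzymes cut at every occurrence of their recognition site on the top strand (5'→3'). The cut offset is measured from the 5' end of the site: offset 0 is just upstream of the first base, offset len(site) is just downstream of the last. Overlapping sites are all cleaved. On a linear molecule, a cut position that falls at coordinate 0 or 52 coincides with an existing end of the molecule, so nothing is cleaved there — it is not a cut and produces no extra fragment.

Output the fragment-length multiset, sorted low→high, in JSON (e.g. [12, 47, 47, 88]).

[1,1,2,3,4,4,5,7,8,8,9]

Per-enzyme occurrences:
  OquVI (CTAGAAG, off=0): no sites
  SqiI (TAAA, off=3): no sites
  ZebV (TGTCG, off=5): starts [5, 30] → cuts [10, 35]
  GruX (TACA, off=3): starts [35, 43] → cuts [38, 46]
  IvoI (GTCG, off=3): starts [1, 6, 14, 23, 31, 47] → cuts [4, 9, 17, 26, 34, 50]

All cut coordinates (distinct, sorted): [4, 9, 10, 17, 26, 34, 35, 38, 46, 50]

Fragment lengths:
  [0,4): 4 bp
  [4,9): 5 bp
  [9,10): 1 bp
  [10,17): 7 bp
  [17,26): 9 bp
  [26,34): 8 bp
  [34,35): 1 bp
  [35,38): 3 bp
  [38,46): 8 bp
  [46,50): 4 bp
  [50,52): 2 bp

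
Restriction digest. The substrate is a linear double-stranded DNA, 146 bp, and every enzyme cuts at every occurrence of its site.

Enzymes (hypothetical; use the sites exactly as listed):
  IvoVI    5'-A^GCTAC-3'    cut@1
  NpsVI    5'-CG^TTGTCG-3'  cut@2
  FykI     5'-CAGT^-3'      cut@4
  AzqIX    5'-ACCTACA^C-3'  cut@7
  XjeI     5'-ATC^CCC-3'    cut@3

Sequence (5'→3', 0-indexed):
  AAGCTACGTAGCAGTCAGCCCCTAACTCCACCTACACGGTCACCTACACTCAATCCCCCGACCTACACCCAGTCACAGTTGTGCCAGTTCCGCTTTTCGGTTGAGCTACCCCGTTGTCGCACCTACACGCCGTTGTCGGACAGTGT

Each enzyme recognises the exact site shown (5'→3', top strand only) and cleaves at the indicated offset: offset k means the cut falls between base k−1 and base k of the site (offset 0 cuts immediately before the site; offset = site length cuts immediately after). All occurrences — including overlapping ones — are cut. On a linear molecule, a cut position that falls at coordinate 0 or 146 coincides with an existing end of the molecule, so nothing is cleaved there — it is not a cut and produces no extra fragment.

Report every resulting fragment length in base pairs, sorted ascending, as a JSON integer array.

Per-enzyme occurrences:
  IvoVI AGCTAC/1: at [1, 103] ⇒ [2, 104]
  NpsVI CGTTGTCG/2: at [111, 130] ⇒ [113, 132]
  FykI CAGT/4: at [11, 69, 75, 84, 140] ⇒ [15, 73, 79, 88, 144]
  AzqIX ACCTACAC/7: at [29, 41, 60, 120] ⇒ [36, 48, 67, 127]
  XjeI ATCCCC/3: at [52] ⇒ [55]

Pooled cuts: [2, 15, 36, 48, 55, 67, 73, 79, 88, 104, 113, 127, 132, 144]

Fragment lengths:
  [0,2): 2 bp
  [2,15): 13 bp
  [15,36): 21 bp
  [36,48): 12 bp
  [48,55): 7 bp
  [55,67): 12 bp
  [67,73): 6 bp
  [73,79): 6 bp
  [79,88): 9 bp
  [88,104): 16 bp
  [104,113): 9 bp
  [113,127): 14 bp
  [127,132): 5 bp
  [132,144): 12 bp
  [144,146): 2 bp

[2,2,5,6,6,7,9,9,12,12,12,13,14,16,21]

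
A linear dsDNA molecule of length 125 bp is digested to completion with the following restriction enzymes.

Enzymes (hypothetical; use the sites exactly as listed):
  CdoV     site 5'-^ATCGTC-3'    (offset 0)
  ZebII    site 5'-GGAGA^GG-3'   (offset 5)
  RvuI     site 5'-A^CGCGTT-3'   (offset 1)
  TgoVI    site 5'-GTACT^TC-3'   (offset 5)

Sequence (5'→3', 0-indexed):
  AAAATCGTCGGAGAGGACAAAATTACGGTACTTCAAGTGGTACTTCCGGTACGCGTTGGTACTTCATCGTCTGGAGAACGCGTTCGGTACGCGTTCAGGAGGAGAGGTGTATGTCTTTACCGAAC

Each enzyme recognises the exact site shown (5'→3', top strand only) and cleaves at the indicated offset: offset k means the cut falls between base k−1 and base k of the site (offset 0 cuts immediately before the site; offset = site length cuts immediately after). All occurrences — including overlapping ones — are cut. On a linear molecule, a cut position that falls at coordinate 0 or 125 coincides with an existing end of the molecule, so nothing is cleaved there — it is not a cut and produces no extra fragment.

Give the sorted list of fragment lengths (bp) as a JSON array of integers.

Site scan:
  CdoV (ATCGTC, off=0): starts [3, 65] → cuts [3, 65]
  ZebII (GGAGAGG, off=5): starts [9, 100] → cuts [14, 105]
  RvuI (ACGCGTT, off=1): starts [50, 77, 88] → cuts [51, 78, 89]
  TgoVI (GTACTTC, off=5): starts [27, 39, 58] → cuts [32, 44, 63]

Pooled cuts: [3, 14, 32, 44, 51, 63, 65, 78, 89, 105]

Fragment lengths:
  [0,3): 3 bp
  [3,14): 11 bp
  [14,32): 18 bp
  [32,44): 12 bp
  [44,51): 7 bp
  [51,63): 12 bp
  [63,65): 2 bp
  [65,78): 13 bp
  [78,89): 11 bp
  [89,105): 16 bp
  [105,125): 20 bp

[2,3,7,11,11,12,12,13,16,18,20]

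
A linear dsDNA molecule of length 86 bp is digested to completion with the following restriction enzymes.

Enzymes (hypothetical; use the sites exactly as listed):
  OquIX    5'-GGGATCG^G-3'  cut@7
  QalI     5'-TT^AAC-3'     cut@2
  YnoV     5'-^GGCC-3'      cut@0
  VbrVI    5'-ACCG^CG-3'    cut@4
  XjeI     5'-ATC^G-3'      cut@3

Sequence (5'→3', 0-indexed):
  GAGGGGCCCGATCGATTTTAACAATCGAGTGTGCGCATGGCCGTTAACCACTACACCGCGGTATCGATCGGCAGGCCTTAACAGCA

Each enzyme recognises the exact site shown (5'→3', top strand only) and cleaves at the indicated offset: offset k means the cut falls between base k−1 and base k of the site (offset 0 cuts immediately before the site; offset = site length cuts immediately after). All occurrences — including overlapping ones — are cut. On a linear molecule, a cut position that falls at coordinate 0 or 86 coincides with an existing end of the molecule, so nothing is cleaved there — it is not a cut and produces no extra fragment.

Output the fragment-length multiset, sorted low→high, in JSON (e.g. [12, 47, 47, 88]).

Site scan:
  OquIX (GGGATCGG, off=7): no sites
  QalI (TTAAC, off=2): starts [17, 43, 77] → cuts [19, 45, 79]
  YnoV (GGCC, off=0): starts [4, 38, 73] → cuts [4, 38, 73]
  VbrVI (ACCGCG, off=4): starts [54] → cuts [58]
  XjeI (ATCG, off=3): starts [10, 23, 62, 66] → cuts [13, 26, 65, 69]

All cut coordinates (distinct, sorted): [4, 13, 19, 26, 38, 45, 58, 65, 69, 73, 79]

Fragments:
  [0,4): 4 bp
  [4,13): 9 bp
  [13,19): 6 bp
  [19,26): 7 bp
  [26,38): 12 bp
  [38,45): 7 bp
  [45,58): 13 bp
  [58,65): 7 bp
  [65,69): 4 bp
  [69,73): 4 bp
  [73,79): 6 bp
  [79,86): 7 bp

[4,4,4,6,6,7,7,7,7,9,12,13]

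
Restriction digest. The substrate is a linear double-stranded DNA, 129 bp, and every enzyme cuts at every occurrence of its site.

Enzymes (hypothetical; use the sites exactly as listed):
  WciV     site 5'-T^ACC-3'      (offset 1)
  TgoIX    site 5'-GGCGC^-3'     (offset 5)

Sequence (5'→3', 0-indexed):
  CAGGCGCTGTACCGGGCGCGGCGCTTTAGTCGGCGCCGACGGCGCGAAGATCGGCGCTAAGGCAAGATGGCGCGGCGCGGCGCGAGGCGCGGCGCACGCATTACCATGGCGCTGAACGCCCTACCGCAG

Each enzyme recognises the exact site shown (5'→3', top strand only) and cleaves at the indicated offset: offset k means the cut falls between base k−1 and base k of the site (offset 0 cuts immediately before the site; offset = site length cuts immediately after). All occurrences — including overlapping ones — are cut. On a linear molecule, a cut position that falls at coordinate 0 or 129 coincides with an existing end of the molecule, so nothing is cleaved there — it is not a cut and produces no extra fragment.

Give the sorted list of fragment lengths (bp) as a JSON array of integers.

Scan for sites:
  WciV TACC/1: at [9, 101, 121] ⇒ [10, 102, 122]
  TgoIX GGCGC/5: at [2, 14, 19, 31, 40, 52, 68, 73, 78, 85, 90, 107] ⇒ [7, 19, 24, 36, 45, 57, 73, 78, 83, 90, 95, 112]

Pooled cuts: [7, 10, 19, 24, 36, 45, 57, 73, 78, 83, 90, 95, 102, 112, 122]

Fragments:
  [0,7): 7 bp
  [7,10): 3 bp
  [10,19): 9 bp
  [19,24): 5 bp
  [24,36): 12 bp
  [36,45): 9 bp
  [45,57): 12 bp
  [57,73): 16 bp
  [73,78): 5 bp
  [78,83): 5 bp
  [83,90): 7 bp
  [90,95): 5 bp
  [95,102): 7 bp
  [102,112): 10 bp
  [112,122): 10 bp
  [122,129): 7 bp

[3,5,5,5,5,7,7,7,7,9,9,10,10,12,12,16]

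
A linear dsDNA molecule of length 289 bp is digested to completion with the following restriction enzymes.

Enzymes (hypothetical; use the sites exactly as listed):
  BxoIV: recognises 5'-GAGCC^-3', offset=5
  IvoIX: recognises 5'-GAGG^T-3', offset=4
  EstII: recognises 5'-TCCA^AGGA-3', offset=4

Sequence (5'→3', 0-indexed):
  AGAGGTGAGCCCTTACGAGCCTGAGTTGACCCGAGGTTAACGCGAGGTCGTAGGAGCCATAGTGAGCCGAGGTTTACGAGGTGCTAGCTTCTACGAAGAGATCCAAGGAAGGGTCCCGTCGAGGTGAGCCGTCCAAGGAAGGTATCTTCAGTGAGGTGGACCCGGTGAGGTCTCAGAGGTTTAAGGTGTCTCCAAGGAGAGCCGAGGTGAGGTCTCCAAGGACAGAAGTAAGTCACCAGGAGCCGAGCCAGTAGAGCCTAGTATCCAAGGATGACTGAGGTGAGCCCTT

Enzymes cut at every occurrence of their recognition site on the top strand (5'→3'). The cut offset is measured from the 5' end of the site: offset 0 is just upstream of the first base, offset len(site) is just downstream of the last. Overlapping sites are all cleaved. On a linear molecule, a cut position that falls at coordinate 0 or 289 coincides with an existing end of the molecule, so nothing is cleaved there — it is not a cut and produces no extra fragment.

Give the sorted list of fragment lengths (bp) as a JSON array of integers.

Per-enzyme occurrences:
  BxoIV (GAGCC, off=5): starts [6, 16, 53, 63, 125, 198, 239, 244, 253, 281] → cuts [11, 21, 58, 68, 130, 203, 244, 249, 258, 286]
  IvoIX (GAGGT, off=4): starts [1, 32, 43, 68, 77, 120, 152, 166, 175, 203, 208, 276] → cuts [5, 36, 47, 72, 81, 124, 156, 170, 179, 207, 212, 280]
  EstII (TCCAAGGA, off=4): starts [101, 131, 190, 214, 263] → cuts [105, 135, 194, 218, 267]

All cut coordinates (distinct, sorted): [5, 11, 21, 36, 47, 58, 68, 72, 81, 105, 124, 130, 135, 156, 170, 179, 194, 203, 207, 212, 218, 244, 249, 258, 267, 280, 286]

Fragment lengths:
  [0,5): 5 bp
  [5,11): 6 bp
  [11,21): 10 bp
  [21,36): 15 bp
  [36,47): 11 bp
  [47,58): 11 bp
  [58,68): 10 bp
  [68,72): 4 bp
  [72,81): 9 bp
  [81,105): 24 bp
  [105,124): 19 bp
  [124,130): 6 bp
  [130,135): 5 bp
  [135,156): 21 bp
  [156,170): 14 bp
  [170,179): 9 bp
  [179,194): 15 bp
  [194,203): 9 bp
  [203,207): 4 bp
  [207,212): 5 bp
  [212,218): 6 bp
  [218,244): 26 bp
  [244,249): 5 bp
  [249,258): 9 bp
  [258,267): 9 bp
  [267,280): 13 bp
  [280,286): 6 bp
  [286,289): 3 bp

[3,4,4,5,5,5,5,6,6,6,6,9,9,9,9,9,10,10,11,11,13,14,15,15,19,21,24,26]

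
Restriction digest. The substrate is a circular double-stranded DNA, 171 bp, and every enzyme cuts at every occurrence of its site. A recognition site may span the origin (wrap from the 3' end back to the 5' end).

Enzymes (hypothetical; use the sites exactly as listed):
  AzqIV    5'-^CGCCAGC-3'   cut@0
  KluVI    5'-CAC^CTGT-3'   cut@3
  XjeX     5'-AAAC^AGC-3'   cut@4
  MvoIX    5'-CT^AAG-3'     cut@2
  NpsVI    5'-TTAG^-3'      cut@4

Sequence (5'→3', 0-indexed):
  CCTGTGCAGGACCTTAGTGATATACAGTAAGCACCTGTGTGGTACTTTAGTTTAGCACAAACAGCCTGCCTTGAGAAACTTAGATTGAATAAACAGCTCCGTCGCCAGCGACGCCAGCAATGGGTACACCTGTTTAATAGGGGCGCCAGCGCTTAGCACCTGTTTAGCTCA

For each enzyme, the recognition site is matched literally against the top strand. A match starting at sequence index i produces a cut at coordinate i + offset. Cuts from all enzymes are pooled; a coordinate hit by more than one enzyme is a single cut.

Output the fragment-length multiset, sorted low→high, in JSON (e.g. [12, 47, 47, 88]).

[3,5,5,7,8,8,9,11,13,14,16,16,17,18,21]

Site scan:
  AzqIV CGCCAGC/0: at [102, 111, 143] ⇒ [102, 111, 143]
  KluVI CACCTGT/3: at [31, 126, 156, 169] ⇒ [1, 34, 129, 159]
  XjeX AAACAGC/4: at [58, 90] ⇒ [62, 94]
  MvoIX (CTAAG, off=2): no sites
  NpsVI TTAG/4: at [13, 46, 51, 79, 152, 163] ⇒ [17, 50, 55, 83, 156, 167]

Pooled cuts: [1, 17, 34, 50, 55, 62, 83, 94, 102, 111, 129, 143, 156, 159, 167]

Fragment lengths:
  1→17: 16 bp
  17→34: 17 bp
  34→50: 16 bp
  50→55: 5 bp
  55→62: 7 bp
  62→83: 21 bp
  83→94: 11 bp
  94→102: 8 bp
  102→111: 9 bp
  111→129: 18 bp
  129→143: 14 bp
  143→156: 13 bp
  156→159: 3 bp
  159→167: 8 bp
  167→1 (wrap): 171-167+1 = 5 bp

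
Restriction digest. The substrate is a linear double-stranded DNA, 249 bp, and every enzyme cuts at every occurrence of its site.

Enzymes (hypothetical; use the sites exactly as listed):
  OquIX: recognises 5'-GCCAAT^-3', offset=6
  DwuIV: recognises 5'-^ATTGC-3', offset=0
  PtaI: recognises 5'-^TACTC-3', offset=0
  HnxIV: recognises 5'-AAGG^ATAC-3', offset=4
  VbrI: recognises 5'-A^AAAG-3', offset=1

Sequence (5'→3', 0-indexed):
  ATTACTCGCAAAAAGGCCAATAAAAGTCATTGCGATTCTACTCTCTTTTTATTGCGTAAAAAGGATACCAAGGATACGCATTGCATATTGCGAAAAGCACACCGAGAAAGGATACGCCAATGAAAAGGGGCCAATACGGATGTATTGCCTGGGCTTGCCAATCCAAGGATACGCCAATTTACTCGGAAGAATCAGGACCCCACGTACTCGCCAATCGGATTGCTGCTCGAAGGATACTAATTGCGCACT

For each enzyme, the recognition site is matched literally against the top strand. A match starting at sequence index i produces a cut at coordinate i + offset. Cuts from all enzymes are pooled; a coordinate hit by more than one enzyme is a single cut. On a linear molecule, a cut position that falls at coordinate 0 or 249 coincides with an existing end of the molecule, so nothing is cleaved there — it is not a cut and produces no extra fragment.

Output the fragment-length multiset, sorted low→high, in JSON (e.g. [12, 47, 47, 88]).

Site scan:
  OquIX (GCCAAT, off=6): starts [15, 115, 129, 156, 172, 209] → cuts [21, 121, 135, 162, 178, 215]
  DwuIV (ATTGC, off=0): starts [28, 50, 79, 86, 143, 218, 239] → cuts [28, 50, 79, 86, 143, 218, 239]
  PtaI (TACTC, off=0): starts [2, 38, 179, 204] → cuts [2, 38, 179, 204]
  HnxIV (AAGGATAC, off=4): starts [60, 69, 107, 164, 229] → cuts [64, 73, 111, 168, 233]
  VbrI (AAAAG, off=1): starts [10, 21, 58, 92, 122] → cuts [11, 22, 59, 93, 123]

All cut coordinates (distinct, sorted): [2, 11, 21, 22, 28, 38, 50, 59, 64, 73, 79, 86, 93, 111, 121, 123, 135, 143, 162, 168, 178, 179, 204, 215, 218, 233, 239]

Fragments:
  [0,2): 2 bp
  [2,11): 9 bp
  [11,21): 10 bp
  [21,22): 1 bp
  [22,28): 6 bp
  [28,38): 10 bp
  [38,50): 12 bp
  [50,59): 9 bp
  [59,64): 5 bp
  [64,73): 9 bp
  [73,79): 6 bp
  [79,86): 7 bp
  [86,93): 7 bp
  [93,111): 18 bp
  [111,121): 10 bp
  [121,123): 2 bp
  [123,135): 12 bp
  [135,143): 8 bp
  [143,162): 19 bp
  [162,168): 6 bp
  [168,178): 10 bp
  [178,179): 1 bp
  [179,204): 25 bp
  [204,215): 11 bp
  [215,218): 3 bp
  [218,233): 15 bp
  [233,239): 6 bp
  [239,249): 10 bp

[1,1,2,2,3,5,6,6,6,6,7,7,8,9,9,9,10,10,10,10,10,11,12,12,15,18,19,25]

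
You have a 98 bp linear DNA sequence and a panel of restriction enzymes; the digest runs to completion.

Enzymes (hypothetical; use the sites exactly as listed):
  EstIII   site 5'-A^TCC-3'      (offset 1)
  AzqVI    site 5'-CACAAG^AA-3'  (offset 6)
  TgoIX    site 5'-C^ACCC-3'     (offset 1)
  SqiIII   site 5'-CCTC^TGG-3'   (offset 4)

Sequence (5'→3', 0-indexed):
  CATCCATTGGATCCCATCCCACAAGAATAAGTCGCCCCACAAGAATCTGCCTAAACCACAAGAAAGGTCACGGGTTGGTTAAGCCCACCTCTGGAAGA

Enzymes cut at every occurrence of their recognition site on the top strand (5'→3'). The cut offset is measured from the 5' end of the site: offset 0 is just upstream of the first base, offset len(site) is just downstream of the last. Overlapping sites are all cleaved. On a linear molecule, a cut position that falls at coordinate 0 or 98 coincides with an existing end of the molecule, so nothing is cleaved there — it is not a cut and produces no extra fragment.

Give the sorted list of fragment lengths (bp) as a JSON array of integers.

Site scan:
  EstIII ATCC/1: at [1, 10, 15] ⇒ [2, 11, 16]
  AzqVI CACAAGAA/6: at [19, 37, 56] ⇒ [25, 43, 62]
  TgoIX (CACCC, off=1): no sites
  SqiIII CCTCTGG/4: at [87] ⇒ [91]

All cut coordinates (distinct, sorted): [2, 11, 16, 25, 43, 62, 91]

Fragments:
  [0,2): 2 bp
  [2,11): 9 bp
  [11,16): 5 bp
  [16,25): 9 bp
  [25,43): 18 bp
  [43,62): 19 bp
  [62,91): 29 bp
  [91,98): 7 bp

[2,5,7,9,9,18,19,29]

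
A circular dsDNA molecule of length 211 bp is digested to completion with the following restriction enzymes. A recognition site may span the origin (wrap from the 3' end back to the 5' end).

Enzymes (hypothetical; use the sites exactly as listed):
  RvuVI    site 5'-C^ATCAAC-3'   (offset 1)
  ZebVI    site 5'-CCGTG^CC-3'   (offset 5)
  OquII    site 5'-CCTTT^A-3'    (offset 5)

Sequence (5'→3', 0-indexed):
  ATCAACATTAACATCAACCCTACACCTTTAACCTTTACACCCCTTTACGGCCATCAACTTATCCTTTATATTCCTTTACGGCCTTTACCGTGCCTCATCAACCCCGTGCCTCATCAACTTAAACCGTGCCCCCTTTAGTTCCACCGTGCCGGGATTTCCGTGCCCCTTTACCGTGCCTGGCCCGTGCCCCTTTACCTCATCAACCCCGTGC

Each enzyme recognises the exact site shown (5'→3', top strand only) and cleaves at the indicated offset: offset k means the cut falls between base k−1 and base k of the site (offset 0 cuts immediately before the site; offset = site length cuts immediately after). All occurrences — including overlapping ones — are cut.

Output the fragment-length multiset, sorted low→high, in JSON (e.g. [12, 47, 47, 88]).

[4,4,5,6,6,6,7,7,7,8,9,10,10,11,12,12,12,13,14,15,16,17]

Per-enzyme occurrences:
  RvuVI CATCAAC/1: at [11, 51, 95, 111, 197, 210] ⇒ [0, 12, 52, 96, 112, 198]
  ZebVI CCGTGCC/5: at [87, 103, 123, 143, 157, 170, 181] ⇒ [92, 108, 128, 148, 162, 175, 186]
  OquII CCTTTA/5: at [24, 31, 41, 62, 72, 81, 131, 164, 188] ⇒ [29, 36, 46, 67, 77, 86, 136, 169, 193]

All cut coordinates (distinct, sorted): [0, 12, 29, 36, 46, 52, 67, 77, 86, 92, 96, 108, 112, 128, 136, 148, 162, 169, 175, 186, 193, 198]

Fragments:
  0→12: 12 bp
  12→29: 17 bp
  29→36: 7 bp
  36→46: 10 bp
  46→52: 6 bp
  52→67: 15 bp
  67→77: 10 bp
  77→86: 9 bp
  86→92: 6 bp
  92→96: 4 bp
  96→108: 12 bp
  108→112: 4 bp
  112→128: 16 bp
  128→136: 8 bp
  136→148: 12 bp
  148→162: 14 bp
  162→169: 7 bp
  169→175: 6 bp
  175→186: 11 bp
  186→193: 7 bp
  193→198: 5 bp
  198→0 (wrap): 211-198+0 = 13 bp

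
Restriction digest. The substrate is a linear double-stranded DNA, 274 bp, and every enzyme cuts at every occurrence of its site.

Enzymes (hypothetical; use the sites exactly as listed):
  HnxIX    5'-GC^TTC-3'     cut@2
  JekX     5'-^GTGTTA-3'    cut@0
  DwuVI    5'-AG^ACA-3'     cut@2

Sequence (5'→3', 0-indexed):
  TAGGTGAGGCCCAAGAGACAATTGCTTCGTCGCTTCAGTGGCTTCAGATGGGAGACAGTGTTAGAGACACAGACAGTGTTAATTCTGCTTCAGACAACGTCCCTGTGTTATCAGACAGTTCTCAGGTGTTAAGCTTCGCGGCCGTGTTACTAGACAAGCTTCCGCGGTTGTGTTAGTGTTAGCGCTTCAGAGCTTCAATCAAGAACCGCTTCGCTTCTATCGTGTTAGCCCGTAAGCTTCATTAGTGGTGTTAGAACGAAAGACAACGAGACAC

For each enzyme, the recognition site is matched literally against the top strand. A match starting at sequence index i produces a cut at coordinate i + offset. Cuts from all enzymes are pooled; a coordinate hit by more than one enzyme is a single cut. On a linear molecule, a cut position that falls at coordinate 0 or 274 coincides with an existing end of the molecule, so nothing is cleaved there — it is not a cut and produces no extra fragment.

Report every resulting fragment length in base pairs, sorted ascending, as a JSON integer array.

[3,3,4,5,5,6,6,6,7,8,8,8,8,9,9,9,9,10,10,10,10,10,11,11,12,13,15,16,16,17]

Per-enzyme occurrences:
  HnxIX GCTTC/2: at [23, 31, 40, 86, 132, 157, 183, 191, 207, 212, 235] ⇒ [25, 33, 42, 88, 134, 159, 185, 193, 209, 214, 237]
  JekX GTGTTA/0: at [57, 75, 104, 125, 143, 169, 175, 221, 247] ⇒ [57, 75, 104, 125, 143, 169, 175, 221, 247]
  DwuVI AGACA/2: at [15, 52, 64, 70, 91, 112, 151, 260, 268] ⇒ [17, 54, 66, 72, 93, 114, 153, 262, 270]

All cut coordinates (distinct, sorted): [17, 25, 33, 42, 54, 57, 66, 72, 75, 88, 93, 104, 114, 125, 134, 143, 153, 159, 169, 175, 185, 193, 209, 214, 221, 237, 247, 262, 270]

Fragments:
  [0,17): 17 bp
  [17,25): 8 bp
  [25,33): 8 bp
  [33,42): 9 bp
  [42,54): 12 bp
  [54,57): 3 bp
  [57,66): 9 bp
  [66,72): 6 bp
  [72,75): 3 bp
  [75,88): 13 bp
  [88,93): 5 bp
  [93,104): 11 bp
  [104,114): 10 bp
  [114,125): 11 bp
  [125,134): 9 bp
  [134,143): 9 bp
  [143,153): 10 bp
  [153,159): 6 bp
  [159,169): 10 bp
  [169,175): 6 bp
  [175,185): 10 bp
  [185,193): 8 bp
  [193,209): 16 bp
  [209,214): 5 bp
  [214,221): 7 bp
  [221,237): 16 bp
  [237,247): 10 bp
  [247,262): 15 bp
  [262,270): 8 bp
  [270,274): 4 bp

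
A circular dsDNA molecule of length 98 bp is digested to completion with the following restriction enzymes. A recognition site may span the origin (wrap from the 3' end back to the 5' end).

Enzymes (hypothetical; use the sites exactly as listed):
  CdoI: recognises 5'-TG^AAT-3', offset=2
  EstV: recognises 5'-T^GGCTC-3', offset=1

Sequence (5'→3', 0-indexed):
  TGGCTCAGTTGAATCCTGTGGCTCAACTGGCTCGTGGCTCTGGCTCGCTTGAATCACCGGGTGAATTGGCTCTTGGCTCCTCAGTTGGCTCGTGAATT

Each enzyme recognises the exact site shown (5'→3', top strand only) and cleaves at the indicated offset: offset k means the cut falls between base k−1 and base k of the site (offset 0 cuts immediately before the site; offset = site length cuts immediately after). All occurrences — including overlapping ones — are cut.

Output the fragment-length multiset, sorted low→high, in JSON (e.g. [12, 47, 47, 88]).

[4,5,6,7,7,8,8,9,10,10,12,12]

Scan for sites:
  CdoI TGAAT/2: at [9, 49, 61, 92] ⇒ [11, 51, 63, 94]
  EstV TGGCTC/1: at [0, 18, 27, 34, 40, 66, 73, 85] ⇒ [1, 19, 28, 35, 41, 67, 74, 86]

All cut coordinates (distinct, sorted): [1, 11, 19, 28, 35, 41, 51, 63, 67, 74, 86, 94]

Fragment lengths:
  1→11: 10 bp
  11→19: 8 bp
  19→28: 9 bp
  28→35: 7 bp
  35→41: 6 bp
  41→51: 10 bp
  51→63: 12 bp
  63→67: 4 bp
  67→74: 7 bp
  74→86: 12 bp
  86→94: 8 bp
  94→1 (wrap): 98-94+1 = 5 bp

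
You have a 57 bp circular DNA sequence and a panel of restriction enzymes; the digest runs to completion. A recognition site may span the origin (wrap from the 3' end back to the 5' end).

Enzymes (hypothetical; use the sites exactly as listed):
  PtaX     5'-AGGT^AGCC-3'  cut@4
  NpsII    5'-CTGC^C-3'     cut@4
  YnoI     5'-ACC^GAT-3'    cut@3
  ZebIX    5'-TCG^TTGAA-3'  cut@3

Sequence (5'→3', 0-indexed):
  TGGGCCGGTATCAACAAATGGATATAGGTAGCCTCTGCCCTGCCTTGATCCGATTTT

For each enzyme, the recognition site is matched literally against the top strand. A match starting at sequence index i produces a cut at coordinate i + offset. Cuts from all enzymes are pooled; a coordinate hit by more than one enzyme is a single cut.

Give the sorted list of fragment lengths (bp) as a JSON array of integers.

[5,9,43]

Per-enzyme occurrences:
  PtaX AGGTAGCC/4: at [25] ⇒ [29]
  NpsII CTGCC/4: at [34, 39] ⇒ [38, 43]
  YnoI (ACCGAT, off=3): no sites
  ZebIX (TCGTTGAA, off=3): no sites

Pooled cuts: [29, 38, 43]

Fragment lengths:
  29→38: 9 bp
  38→43: 5 bp
  43→29 (wrap): 57-43+29 = 43 bp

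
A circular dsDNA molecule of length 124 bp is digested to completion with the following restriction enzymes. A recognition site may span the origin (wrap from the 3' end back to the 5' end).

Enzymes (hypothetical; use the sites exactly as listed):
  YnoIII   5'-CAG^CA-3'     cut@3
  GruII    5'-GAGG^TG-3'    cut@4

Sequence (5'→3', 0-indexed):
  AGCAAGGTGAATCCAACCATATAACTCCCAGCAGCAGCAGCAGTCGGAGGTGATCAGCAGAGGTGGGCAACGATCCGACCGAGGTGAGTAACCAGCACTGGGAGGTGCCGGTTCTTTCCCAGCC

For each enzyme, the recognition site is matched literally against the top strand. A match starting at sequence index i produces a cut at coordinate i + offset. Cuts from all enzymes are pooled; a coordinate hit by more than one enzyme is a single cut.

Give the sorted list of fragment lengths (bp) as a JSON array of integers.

[3,3,3,6,7,10,10,11,21,21,29]

Per-enzyme occurrences:
  YnoIII (CAGCA, off=3): starts [28, 31, 34, 37, 54, 92, 123] → cuts [2, 31, 34, 37, 40, 57, 95]
  GruII (GAGGTG, off=4): starts [46, 59, 80, 101] → cuts [50, 63, 84, 105]

Pooled cuts: [2, 31, 34, 37, 40, 50, 57, 63, 84, 95, 105]

Fragment lengths:
  2→31: 29 bp
  31→34: 3 bp
  34→37: 3 bp
  37→40: 3 bp
  40→50: 10 bp
  50→57: 7 bp
  57→63: 6 bp
  63→84: 21 bp
  84→95: 11 bp
  95→105: 10 bp
  105→2 (wrap): 124-105+2 = 21 bp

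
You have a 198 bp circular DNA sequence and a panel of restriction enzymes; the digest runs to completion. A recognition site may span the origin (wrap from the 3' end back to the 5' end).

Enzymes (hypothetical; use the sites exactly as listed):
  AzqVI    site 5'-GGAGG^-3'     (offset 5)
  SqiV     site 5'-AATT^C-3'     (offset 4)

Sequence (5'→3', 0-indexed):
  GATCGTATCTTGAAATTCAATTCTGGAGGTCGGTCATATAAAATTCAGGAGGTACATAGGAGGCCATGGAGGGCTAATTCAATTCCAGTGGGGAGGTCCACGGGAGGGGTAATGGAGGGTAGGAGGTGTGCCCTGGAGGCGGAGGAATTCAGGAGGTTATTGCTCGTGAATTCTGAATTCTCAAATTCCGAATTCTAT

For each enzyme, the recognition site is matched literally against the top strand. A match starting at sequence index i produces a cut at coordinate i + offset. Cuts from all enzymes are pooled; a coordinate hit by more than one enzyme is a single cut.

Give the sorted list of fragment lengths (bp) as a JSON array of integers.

Scan for sites:
  AzqVI (GGAGG, off=5): starts [24, 47, 58, 67, 91, 102, 113, 121, 134, 140, 151] → cuts [29, 52, 63, 72, 96, 107, 118, 126, 139, 145, 156]
  SqiV (AATTC, off=4): starts [13, 18, 41, 75, 80, 145, 168, 175, 183, 190] → cuts [17, 22, 45, 79, 84, 149, 172, 179, 187, 194]

Pooled cuts: [17, 22, 29, 45, 52, 63, 72, 79, 84, 96, 107, 118, 126, 139, 145, 149, 156, 172, 179, 187, 194]

Fragments:
  17→22: 5 bp
  22→29: 7 bp
  29→45: 16 bp
  45→52: 7 bp
  52→63: 11 bp
  63→72: 9 bp
  72→79: 7 bp
  79→84: 5 bp
  84→96: 12 bp
  96→107: 11 bp
  107→118: 11 bp
  118→126: 8 bp
  126→139: 13 bp
  139→145: 6 bp
  145→149: 4 bp
  149→156: 7 bp
  156→172: 16 bp
  172→179: 7 bp
  179→187: 8 bp
  187→194: 7 bp
  194→17 (wrap): 198-194+17 = 21 bp

[4,5,5,6,7,7,7,7,7,7,8,8,9,11,11,11,12,13,16,16,21]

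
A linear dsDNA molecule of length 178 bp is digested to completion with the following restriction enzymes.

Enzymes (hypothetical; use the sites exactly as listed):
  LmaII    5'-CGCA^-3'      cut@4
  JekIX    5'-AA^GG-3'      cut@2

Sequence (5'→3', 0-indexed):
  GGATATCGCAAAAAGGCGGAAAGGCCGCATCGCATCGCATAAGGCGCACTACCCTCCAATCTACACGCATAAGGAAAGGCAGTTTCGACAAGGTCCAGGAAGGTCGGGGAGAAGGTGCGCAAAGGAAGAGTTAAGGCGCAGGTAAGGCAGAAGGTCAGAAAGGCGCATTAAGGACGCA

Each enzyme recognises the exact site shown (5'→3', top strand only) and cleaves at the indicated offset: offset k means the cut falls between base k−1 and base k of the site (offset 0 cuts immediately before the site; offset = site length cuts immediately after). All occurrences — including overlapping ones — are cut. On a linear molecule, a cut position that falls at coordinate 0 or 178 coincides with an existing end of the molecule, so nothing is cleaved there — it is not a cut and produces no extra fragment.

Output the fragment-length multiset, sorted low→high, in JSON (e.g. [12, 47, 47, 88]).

Site scan:
  LmaII CGCA/4: at [6, 25, 30, 35, 44, 65, 117, 136, 163, 174] ⇒ [10, 29, 34, 39, 48, 69, 121, 140, 167] (position 178 is a terminus of the linear molecule — no cut)
  JekIX AAGG/2: at [12, 20, 40, 70, 75, 89, 99, 111, 121, 132, 143, 150, 159, 169] ⇒ [14, 22, 42, 72, 77, 91, 101, 113, 123, 134, 145, 152, 161, 171]

Pooled cuts: [10, 14, 22, 29, 34, 39, 42, 48, 69, 72, 77, 91, 101, 113, 121, 123, 134, 140, 145, 152, 161, 167, 171]

Fragments:
  [0,10): 10 bp
  [10,14): 4 bp
  [14,22): 8 bp
  [22,29): 7 bp
  [29,34): 5 bp
  [34,39): 5 bp
  [39,42): 3 bp
  [42,48): 6 bp
  [48,69): 21 bp
  [69,72): 3 bp
  [72,77): 5 bp
  [77,91): 14 bp
  [91,101): 10 bp
  [101,113): 12 bp
  [113,121): 8 bp
  [121,123): 2 bp
  [123,134): 11 bp
  [134,140): 6 bp
  [140,145): 5 bp
  [145,152): 7 bp
  [152,161): 9 bp
  [161,167): 6 bp
  [167,171): 4 bp
  [171,178): 7 bp

[2,3,3,4,4,5,5,5,5,6,6,6,7,7,7,8,8,9,10,10,11,12,14,21]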